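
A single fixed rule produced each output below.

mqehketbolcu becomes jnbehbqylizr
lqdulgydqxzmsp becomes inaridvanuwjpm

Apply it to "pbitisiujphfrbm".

myfqfpfrgmecoyj

What's happening: shift every letter 3 places backward in the alphabet (wrapping around).
Applying that to "pbitisiujphfrbm" gives "myfqfpfrgmecoyj".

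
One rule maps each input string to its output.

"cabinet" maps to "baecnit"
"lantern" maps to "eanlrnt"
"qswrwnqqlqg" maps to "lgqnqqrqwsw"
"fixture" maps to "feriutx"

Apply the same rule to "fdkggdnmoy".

Rule — sort the characters into alphabetical order, then swap each adjacent pair of characters (1↔2, 3↔4, ...).
Working it through for "fdkggdnmoy": intermediate "ddfggkmnoy", final "ddgfkgnmyo".

ddgfkgnmyo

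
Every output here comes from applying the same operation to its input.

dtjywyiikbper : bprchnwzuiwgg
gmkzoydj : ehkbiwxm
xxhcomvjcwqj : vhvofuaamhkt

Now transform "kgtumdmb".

The pattern: take characters alternately from the front and the back (1st, last, 2nd, 2nd-last, ...), then shift every letter 2 places backward in the alphabet (wrapping around).
Applying that to "kgtumdmb" gives "izekrbsk".

izekrbsk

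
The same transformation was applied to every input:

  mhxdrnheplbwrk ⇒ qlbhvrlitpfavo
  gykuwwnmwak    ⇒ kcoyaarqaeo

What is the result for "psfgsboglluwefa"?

Each output is the input with this applied: shift every letter 4 places forward in the alphabet (wrapping around).
Applying that to "psfgsboglluwefa" gives "twjkwfskppyaije".

twjkwfskppyaije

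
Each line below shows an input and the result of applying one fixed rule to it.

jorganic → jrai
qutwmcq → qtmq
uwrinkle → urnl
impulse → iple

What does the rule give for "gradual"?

gaul

The transformation: keep every other character starting from the first (positions 1st, 3rd, 5th, ...).
Doing the same to "gradual": "gaul".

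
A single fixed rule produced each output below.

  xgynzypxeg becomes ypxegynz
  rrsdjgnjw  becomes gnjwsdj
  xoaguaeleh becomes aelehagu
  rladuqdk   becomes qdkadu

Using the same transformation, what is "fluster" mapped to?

What's happening: delete the first 2 characters, then move the first 3 characters to the end (rotate left by 3).
For "fluster" the result is "erust".

erust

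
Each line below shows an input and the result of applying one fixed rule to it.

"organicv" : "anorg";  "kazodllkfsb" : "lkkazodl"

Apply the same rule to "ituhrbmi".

Each output is the input with this applied: delete the last 3 characters, then move the last 2 characters to the front (rotate right by 2).
Working it through for "ituhrbmi": intermediate "ituhr", final "hritu".
(Check on "kazodllkfsb": → "kazodllk" → "lkkazodl" ✓)

hritu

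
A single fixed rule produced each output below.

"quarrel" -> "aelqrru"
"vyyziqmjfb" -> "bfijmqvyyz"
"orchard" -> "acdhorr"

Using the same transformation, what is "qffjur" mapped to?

ffjqru

Rule — sort the characters into alphabetical order.
So "qffjur" becomes "ffjqru".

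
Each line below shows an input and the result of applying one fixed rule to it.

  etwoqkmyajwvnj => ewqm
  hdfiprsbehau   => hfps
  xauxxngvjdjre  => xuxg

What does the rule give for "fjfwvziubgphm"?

What's happening: keep every other character starting from the first (positions 1st, 3rd, 5th, ...), then keep only the first 4 characters.
On "fjfwvziubgphm": the first step gives "ffvibpm", and the second then gives "ffvi".

ffvi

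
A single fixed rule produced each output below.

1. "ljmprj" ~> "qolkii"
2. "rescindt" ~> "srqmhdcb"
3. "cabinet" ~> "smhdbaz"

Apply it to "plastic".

srokhbz

In each case the input is transformed by: sort the characters into reverse alphabetical order, then shift every letter 1 place backward in the alphabet (wrapping around).
For "plastic", step one produces "tsplica"; step two turns that into "srokhbz".
(Check on "ljmprj": → "rpmljj" → "qolkii" ✓)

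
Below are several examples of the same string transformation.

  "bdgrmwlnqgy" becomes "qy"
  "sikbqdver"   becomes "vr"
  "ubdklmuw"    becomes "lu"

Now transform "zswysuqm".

In each case the input is transformed by: keep every other character starting from the first (positions 1st, 3rd, 5th, ...), then keep only the last 2 characters.
On "zswysuqm": the first step gives "zwsq", and the second then gives "sq".

sq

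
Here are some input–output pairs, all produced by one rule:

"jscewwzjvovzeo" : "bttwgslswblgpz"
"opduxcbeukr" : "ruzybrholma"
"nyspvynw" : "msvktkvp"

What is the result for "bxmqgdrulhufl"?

Looking at the pairs, the operation is to shift every letter 3 places backward in the alphabet (wrapping around), then move the first 3 characters to the end (rotate left by 3).
On "bxmqgdrulhufl": the first step gives "yujndaorierci", and the second then gives "ndaorierciyuj".

ndaorierciyuj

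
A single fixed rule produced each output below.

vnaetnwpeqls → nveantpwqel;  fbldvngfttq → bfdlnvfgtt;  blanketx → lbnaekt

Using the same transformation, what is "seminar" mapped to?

esiman

What's happening: delete the last character, then swap each adjacent pair of characters (1↔2, 3↔4, ...).
So "seminar" becomes "esiman".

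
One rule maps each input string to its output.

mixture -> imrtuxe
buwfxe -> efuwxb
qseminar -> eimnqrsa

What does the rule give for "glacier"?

Rule — sort the characters into alphabetical order, then move the first character to the end.
Working it through for "glacier": intermediate "acegilr", final "cegilra".
(Check on "qseminar": → "aeimnqrs" → "eimnqrsa" ✓)

cegilra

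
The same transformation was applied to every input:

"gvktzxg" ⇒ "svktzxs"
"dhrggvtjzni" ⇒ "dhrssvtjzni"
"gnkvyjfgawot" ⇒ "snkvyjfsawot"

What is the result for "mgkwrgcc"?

Looking at the pairs, the operation is to replace every "g" with "s".
So "mgkwrgcc" becomes "mskwrscc".

mskwrscc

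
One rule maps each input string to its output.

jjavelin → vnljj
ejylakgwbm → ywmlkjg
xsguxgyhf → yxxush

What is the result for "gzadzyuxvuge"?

zzyxvuugg

In each case the input is transformed by: sort the characters into reverse alphabetical order, then delete the last 3 characters.
Working it through for "gzadzyuxvuge": intermediate "zzyxvuuggeda", final "zzyxvuugg".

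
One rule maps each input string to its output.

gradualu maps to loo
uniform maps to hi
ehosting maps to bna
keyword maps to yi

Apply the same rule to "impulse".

Rule — shift every letter 6 places backward in the alphabet (wrapping around), then keep one character in every 3, starting at position 2 (positions 2nd, 5th, 8th, ...).
"impulse" → "cgjofmy" → "gf".

gf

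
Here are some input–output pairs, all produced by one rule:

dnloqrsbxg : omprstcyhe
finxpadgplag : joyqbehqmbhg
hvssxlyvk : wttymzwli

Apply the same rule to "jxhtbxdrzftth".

Looking at the pairs, the operation is to shift every letter 1 place forward in the alphabet (wrapping around), then move the first character to the end.
Applying that to "jxhtbxdrzftth" gives "yiucyesaguuik".
(Check on "hvssxlyvk": → "iwttymzwl" → "wttymzwli" ✓)

yiucyesaguuik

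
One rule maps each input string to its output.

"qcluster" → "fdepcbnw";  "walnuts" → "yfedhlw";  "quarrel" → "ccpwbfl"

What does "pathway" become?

shljale

Each output is the input with this applied: move the first 3 characters to the end (rotate left by 3), then shift every letter 11 places forward in the alphabet (wrapping around).
Working it through for "pathway": intermediate "hwaypat", final "shljale".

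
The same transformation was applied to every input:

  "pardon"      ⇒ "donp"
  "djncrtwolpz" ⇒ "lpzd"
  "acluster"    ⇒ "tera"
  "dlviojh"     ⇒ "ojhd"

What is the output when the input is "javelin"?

The rule is to move the last 3 characters to the front (rotate right by 3), then keep only the first 4 characters.
Doing the same to "javelin": "linj".

linj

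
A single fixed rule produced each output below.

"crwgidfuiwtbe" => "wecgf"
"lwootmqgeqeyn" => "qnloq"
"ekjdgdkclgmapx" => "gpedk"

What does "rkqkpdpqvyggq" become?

yqrkp

What's happening: keep one character in every 3, starting at position 1 (positions 1st, 4th, 7th, ...), then move the first 3 characters to the end (rotate left by 3).
Working it through for "rkqkpdpqvyggq": intermediate "rkpyq", final "yqrkp".
(Check on "ekjdgdkclgmapx": → "edkgp" → "gpedk" ✓)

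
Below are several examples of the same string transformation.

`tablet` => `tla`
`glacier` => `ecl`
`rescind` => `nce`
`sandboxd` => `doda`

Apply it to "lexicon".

Rule — keep every other character starting from the second (positions 2nd, 4th, 6th, ...), then reverse the string.
On "lexicon": the first step gives "eio", and the second then gives "oie".

oie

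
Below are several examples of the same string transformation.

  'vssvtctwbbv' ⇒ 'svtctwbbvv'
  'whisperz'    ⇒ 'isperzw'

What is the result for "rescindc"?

scindcr

The rule is to move the first character to the end, then delete the first character.
For "rescindc" the result is "scindcr".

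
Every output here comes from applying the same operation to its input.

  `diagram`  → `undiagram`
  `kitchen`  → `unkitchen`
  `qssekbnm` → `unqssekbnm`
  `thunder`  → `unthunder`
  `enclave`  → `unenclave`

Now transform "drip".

Looking at the pairs, the operation is to prepend "un".
So "drip" becomes "undrip".

undrip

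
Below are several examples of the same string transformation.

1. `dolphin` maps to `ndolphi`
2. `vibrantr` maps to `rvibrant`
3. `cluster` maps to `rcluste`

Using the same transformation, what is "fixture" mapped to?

Looking at the pairs, the operation is to move the last character to the front.
So "fixture" becomes "efixtur".

efixtur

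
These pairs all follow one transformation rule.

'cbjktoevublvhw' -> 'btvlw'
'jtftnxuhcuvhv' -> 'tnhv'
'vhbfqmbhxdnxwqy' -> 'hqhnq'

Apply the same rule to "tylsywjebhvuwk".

Each output is the input with this applied: keep one character in every 3, starting at position 2 (positions 2nd, 5th, 8th, ...).
For "tylsywjebhvuwk" the result is "yyevk".

yyevk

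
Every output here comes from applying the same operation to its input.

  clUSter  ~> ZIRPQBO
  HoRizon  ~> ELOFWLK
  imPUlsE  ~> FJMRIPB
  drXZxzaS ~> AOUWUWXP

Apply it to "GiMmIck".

DFJJFZH

In each case the input is transformed by: shift every letter 3 places backward in the alphabet (wrapping around), then convert every letter to uppercase.
"GiMmIck" → "DfJjFzh" → "DFJJFZH".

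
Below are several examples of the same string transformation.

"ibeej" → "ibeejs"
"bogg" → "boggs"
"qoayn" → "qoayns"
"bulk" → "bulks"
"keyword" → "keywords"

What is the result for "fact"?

Rule — append "s".
"fact" → "facts".

facts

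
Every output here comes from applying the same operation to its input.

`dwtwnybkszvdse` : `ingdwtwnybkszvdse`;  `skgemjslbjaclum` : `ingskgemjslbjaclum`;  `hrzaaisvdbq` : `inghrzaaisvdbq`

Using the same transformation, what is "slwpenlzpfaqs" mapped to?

The pattern: prepend "ing".
For "slwpenlzpfaqs" the result is "ingslwpenlzpfaqs".

ingslwpenlzpfaqs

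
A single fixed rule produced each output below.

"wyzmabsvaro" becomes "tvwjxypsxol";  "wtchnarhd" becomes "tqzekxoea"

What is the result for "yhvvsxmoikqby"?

vesspujlfhnyv

Each output is the input with this applied: shift every letter 3 places backward in the alphabet (wrapping around).
Applying that to "yhvvsxmoikqby" gives "vesspujlfhnyv".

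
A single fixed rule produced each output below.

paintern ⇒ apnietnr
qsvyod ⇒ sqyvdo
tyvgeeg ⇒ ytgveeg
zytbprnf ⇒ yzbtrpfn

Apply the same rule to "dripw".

The pattern: swap each adjacent pair of characters (1↔2, 3↔4, ...).
Doing the same to "dripw": "rdpiw".

rdpiw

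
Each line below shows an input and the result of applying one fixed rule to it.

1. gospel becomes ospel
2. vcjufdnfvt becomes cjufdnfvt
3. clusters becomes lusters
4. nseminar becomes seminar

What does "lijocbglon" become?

Each output is the input with this applied: delete the first character.
Applying that to "lijocbglon" gives "ijocbglon".

ijocbglon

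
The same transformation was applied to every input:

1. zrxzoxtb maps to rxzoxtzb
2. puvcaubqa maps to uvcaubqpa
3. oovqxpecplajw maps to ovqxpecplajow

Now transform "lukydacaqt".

The rule is to swap the first and last characters, then move the first character to the end.
Starting from "lukydacaqt": after the first operation, "tukydacaql"; after the second, "ukydacaqlt".

ukydacaqlt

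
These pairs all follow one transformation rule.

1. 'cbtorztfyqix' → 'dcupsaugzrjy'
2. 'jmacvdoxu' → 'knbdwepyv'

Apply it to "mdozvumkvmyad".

What's happening: shift every letter 1 place forward in the alphabet (wrapping around).
On "mdozvumkvmyad" that produces "nepawvnlwnzbe".

nepawvnlwnzbe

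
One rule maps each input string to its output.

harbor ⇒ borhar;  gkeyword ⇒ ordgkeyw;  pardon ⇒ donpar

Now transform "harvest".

What's happening: move the last 3 characters to the front (rotate right by 3).
On "harvest" that produces "estharv".

estharv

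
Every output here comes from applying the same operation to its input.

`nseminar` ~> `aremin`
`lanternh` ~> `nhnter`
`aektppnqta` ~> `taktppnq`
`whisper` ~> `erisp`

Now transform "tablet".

etbl

What's happening: delete the first 2 characters, then move the last 2 characters to the front (rotate right by 2).
On "tablet": the first step gives "blet", and the second then gives "etbl".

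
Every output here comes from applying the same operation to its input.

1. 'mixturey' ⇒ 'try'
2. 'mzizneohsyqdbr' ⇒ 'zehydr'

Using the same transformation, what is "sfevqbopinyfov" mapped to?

vbpnfv

What's happening: delete the first 2 characters, then keep every other character starting from the second (positions 2nd, 4th, 6th, ...).
Starting from "sfevqbopinyfov": after the first operation, "evqbopinyfov"; after the second, "vbpnfv".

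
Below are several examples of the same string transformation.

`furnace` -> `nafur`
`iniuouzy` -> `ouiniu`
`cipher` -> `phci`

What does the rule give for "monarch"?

armon

Looking at the pairs, the operation is to delete the last 2 characters, then move the last 2 characters to the front (rotate right by 2).
For "monarch", step one produces "monar"; step two turns that into "armon".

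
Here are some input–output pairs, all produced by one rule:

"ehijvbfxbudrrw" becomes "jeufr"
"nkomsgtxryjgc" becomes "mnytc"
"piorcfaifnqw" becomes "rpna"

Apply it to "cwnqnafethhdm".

What's happening: keep one character in every 3, starting at position 1 (positions 1st, 4th, 7th, ...), then swap each adjacent pair of characters (1↔2, 3↔4, ...).
For "cwnqnafethhdm" the result is "qchfm".

qchfm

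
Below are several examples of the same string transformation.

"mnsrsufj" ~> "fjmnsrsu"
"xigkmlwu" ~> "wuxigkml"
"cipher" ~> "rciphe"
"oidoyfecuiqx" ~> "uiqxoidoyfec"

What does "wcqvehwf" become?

wfwcqveh

Looking at the pairs, the operation is to move the first 2 characters to the end (rotate left by 2), then swap the front and back halves of the string.
For "wcqvehwf", step one produces "qvehwfwc"; step two turns that into "wfwcqveh".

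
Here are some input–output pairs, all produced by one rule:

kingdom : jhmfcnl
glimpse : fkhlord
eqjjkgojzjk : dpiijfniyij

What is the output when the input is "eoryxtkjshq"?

dnqxwsjirgp

Each output is the input with this applied: shift every letter 1 place backward in the alphabet (wrapping around).
So "eoryxtkjshq" becomes "dnqxwsjirgp".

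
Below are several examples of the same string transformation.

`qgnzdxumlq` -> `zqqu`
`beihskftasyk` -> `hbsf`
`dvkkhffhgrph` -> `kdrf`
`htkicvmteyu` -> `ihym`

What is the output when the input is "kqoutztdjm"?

ukmt

Looking at the pairs, the operation is to keep one character in every 3, starting at position 1 (positions 1st, 4th, 7th, ...), then swap each adjacent pair of characters (1↔2, 3↔4, ...).
Applying that to "kqoutztdjm" gives "ukmt".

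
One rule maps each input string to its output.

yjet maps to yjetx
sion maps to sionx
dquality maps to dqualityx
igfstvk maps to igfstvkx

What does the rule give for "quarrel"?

Each output is the input with this applied: append "x".
"quarrel" → "quarrelx".

quarrelx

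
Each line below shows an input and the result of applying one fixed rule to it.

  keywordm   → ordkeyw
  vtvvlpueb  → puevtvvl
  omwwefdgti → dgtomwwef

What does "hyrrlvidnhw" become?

What's happening: delete the last character, then move the last 3 characters to the front (rotate right by 3).
Applying that to "hyrrlvidnhw" gives "dnhhyrrlvi".

dnhhyrrlvi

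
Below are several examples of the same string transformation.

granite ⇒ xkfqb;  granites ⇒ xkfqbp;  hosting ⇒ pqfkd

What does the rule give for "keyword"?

vtloa

The transformation: shift every letter 3 places backward in the alphabet (wrapping around), then delete the first 2 characters.
On "keyword" that produces "vtloa".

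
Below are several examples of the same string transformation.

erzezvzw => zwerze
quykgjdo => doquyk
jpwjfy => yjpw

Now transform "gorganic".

Looking at the pairs, the operation is to swap the front and back halves of the string, then delete the first 2 characters.
Applying both steps to "gorganic": "anicgorg", then "icgorg".
(Check on "erzezvzw": → "zvzwerze" → "zwerze" ✓)

icgorg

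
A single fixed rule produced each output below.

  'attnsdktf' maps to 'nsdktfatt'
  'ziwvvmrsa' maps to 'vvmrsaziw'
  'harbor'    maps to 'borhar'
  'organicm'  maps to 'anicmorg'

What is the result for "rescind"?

cindres

What's happening: move the first 3 characters to the end (rotate left by 3).
On "rescind" that produces "cindres".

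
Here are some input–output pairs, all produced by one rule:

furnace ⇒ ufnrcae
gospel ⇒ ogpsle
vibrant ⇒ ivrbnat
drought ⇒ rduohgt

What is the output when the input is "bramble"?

rbmalbe

Looking at the pairs, the operation is to swap each adjacent pair of characters (1↔2, 3↔4, ...).
So "bramble" becomes "rbmalbe".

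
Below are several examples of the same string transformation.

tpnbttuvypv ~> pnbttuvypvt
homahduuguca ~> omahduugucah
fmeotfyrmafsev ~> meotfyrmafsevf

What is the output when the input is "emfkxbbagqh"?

Each output is the input with this applied: move the first character to the end.
For "emfkxbbagqh" the result is "mfkxbbagqhe".

mfkxbbagqhe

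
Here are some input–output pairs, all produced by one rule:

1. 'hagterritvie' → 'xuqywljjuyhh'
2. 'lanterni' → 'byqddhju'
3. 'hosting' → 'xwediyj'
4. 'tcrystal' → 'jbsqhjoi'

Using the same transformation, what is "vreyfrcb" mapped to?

What's happening: shift every letter 10 places backward in the alphabet (wrapping around), then take characters alternately from the front and the back (1st, last, 2nd, 2nd-last, ...).
Working it through for "vreyfrcb": intermediate "lhuovhsr", final "lrhsuhov".

lrhsuhov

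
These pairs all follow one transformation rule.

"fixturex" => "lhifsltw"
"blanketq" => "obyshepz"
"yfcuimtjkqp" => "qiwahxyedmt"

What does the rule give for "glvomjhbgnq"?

jcaxvpubeuz

What's happening: shift every letter 12 places backward in the alphabet (wrapping around), then move the first 2 characters to the end (rotate left by 2).
Starting from "glvomjhbgnq": after the first operation, "uzjcaxvpube"; after the second, "jcaxvpubeuz".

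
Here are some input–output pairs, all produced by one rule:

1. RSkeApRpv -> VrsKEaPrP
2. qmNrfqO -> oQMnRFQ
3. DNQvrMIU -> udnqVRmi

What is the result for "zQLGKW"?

The pattern: move the last character to the front, then flip the case of every letter.
For "zQLGKW", step one produces "WzQLGK"; step two turns that into "wZqlgk".

wZqlgk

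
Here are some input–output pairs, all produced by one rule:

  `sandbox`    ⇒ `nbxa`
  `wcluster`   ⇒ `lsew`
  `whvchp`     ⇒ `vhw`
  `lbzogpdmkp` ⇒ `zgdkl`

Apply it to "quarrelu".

arlq

In each case the input is transformed by: move the first 2 characters to the end (rotate left by 2), then keep every other character starting from the first (positions 1st, 3rd, 5th, ...).
For "quarrelu", step one produces "arreluqu"; step two turns that into "arlq".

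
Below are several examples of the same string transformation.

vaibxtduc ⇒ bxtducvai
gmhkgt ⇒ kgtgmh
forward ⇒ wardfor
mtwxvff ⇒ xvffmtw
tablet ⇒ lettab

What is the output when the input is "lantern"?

ternlan

Each output is the input with this applied: move the first 3 characters to the end (rotate left by 3).
On "lantern" that produces "ternlan".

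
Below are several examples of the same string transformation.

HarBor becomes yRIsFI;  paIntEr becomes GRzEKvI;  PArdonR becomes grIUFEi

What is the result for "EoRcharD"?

vFiTYRIu

What's happening: shift every letter 9 places backward in the alphabet (wrapping around), then flip the case of every letter.
So "EoRcharD" becomes "vFiTYRIu".
(Check on "PArdonR": → "GRiufeI" → "grIUFEi" ✓)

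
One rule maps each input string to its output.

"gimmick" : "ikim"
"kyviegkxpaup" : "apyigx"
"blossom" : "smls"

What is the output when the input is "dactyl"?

tla

What's happening: move the last 3 characters to the front (rotate right by 3), then keep every other character starting from the first (positions 1st, 3rd, 5th, ...).
Working it through for "dactyl": intermediate "tyldac", final "tla".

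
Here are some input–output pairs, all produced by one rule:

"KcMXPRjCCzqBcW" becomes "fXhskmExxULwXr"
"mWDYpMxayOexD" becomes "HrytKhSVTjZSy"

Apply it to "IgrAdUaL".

In each case the input is transformed by: shift every letter 5 places backward in the alphabet (wrapping around), then flip the case of every letter.
Applying both steps to "IgrAdUaL": "DbmVyPvG", then "dBMvYpVg".

dBMvYpVg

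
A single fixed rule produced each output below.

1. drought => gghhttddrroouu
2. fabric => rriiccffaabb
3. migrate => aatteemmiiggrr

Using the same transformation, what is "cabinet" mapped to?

nneettccaabbii

The transformation: move the last 3 characters to the front (rotate right by 3), then double every character.
On "cabinet": the first step gives "netcabi", and the second then gives "nneettccaabbii".
(Check on "fabric": → "ricfab" → "rriiccffaabb" ✓)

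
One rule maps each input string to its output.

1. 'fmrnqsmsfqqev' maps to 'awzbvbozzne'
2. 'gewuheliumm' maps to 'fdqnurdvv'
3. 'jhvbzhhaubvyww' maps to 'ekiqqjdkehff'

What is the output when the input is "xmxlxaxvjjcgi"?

gugjgesslpr

The rule is to shift every letter 9 places forward in the alphabet (wrapping around), then delete the first 2 characters.
On "xmxlxaxvjjcgi": the first step gives "gvgugjgesslpr", and the second then gives "gugjgesslpr".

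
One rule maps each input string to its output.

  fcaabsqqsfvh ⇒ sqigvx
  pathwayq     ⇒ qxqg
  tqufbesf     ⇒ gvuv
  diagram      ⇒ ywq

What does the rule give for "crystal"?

The pattern: keep every other character starting from the second (positions 2nd, 4th, 6th, ...), then shift every letter 10 places backward in the alphabet (wrapping around).
"crystal" → "rsa" → "hiq".
(Check on "diagram": → "iga" → "ywq" ✓)

hiq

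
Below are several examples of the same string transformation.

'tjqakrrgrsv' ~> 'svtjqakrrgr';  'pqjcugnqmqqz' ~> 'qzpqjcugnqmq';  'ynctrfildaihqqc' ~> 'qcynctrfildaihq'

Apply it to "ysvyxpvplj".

ljysvyxpvp

Rule — move the last 2 characters to the front (rotate right by 2).
So "ysvyxpvplj" becomes "ljysvyxpvp".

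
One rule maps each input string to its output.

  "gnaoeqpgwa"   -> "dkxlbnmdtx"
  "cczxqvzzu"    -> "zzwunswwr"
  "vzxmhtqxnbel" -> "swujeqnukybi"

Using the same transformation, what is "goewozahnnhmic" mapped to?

dlbtlwxekkejfz

Looking at the pairs, the operation is to shift every letter 3 places backward in the alphabet (wrapping around).
So "goewozahnnhmic" becomes "dlbtlwxekkejfz".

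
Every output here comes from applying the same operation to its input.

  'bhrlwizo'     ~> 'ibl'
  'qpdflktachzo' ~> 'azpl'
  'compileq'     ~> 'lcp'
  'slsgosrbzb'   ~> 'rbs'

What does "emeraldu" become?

What's happening: swap the front and back halves of the string, then keep one character in every 3, starting at position 2 (positions 2nd, 5th, 8th, ...).
"emeraldu" → "alduemer" → "ler".

ler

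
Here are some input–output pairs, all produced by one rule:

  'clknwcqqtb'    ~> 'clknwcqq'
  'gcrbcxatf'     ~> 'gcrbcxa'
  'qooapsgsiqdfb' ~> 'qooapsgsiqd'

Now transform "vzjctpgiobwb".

vzjctpgiob

In each case the input is transformed by: delete the last 2 characters.
Doing the same to "vzjctpgiobwb": "vzjctpgiob".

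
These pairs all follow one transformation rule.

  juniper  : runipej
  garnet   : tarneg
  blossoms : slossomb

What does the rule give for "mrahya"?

Looking at the pairs, the operation is to swap the first and last characters.
For "mrahya" the result is "arahym".

arahym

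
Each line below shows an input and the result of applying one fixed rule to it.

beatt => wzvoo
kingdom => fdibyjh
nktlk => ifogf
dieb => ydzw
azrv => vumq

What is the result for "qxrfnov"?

Each output is the input with this applied: shift every letter 5 places backward in the alphabet (wrapping around).
Applying that to "qxrfnov" gives "lsmaijq".

lsmaijq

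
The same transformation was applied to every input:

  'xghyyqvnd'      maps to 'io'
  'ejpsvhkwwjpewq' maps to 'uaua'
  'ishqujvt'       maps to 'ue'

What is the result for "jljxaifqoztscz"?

Rule — shift every letter 11 places forward in the alphabet (wrapping around), then keep only the vowels.
"jljxaifqoztscz" → "uuie".

uuie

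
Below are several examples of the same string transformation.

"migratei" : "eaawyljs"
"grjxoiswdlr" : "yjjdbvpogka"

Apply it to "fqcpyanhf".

xxizufhsq

The pattern: take characters alternately from the front and the back (1st, last, 2nd, 2nd-last, ...), then shift every letter 8 places backward in the alphabet (wrapping around).
On "fqcpyanhf": the first step gives "ffqhcnpay", and the second then gives "xxizufhsq".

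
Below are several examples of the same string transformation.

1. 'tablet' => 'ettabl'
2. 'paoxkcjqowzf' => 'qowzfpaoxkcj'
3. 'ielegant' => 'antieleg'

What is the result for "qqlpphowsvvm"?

wsvvmqqlppho

Rule — swap the front and back halves of the string, then move the first character to the end.
On "qqlpphowsvvm": the first step gives "owsvvmqqlpph", and the second then gives "wsvvmqqlppho".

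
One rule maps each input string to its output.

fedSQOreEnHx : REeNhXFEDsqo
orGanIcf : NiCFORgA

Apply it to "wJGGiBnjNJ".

Looking at the pairs, the operation is to flip the case of every letter, then swap the front and back halves of the string.
Working it through for "wJGGiBnjNJ": intermediate "WjggIbNJnj", final "bNJnjWjggI".

bNJnjWjggI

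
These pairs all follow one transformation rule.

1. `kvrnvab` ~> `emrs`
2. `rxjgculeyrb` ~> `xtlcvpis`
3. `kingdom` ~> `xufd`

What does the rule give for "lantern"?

The transformation: delete the first 3 characters, then shift every letter 9 places backward in the alphabet (wrapping around).
Applying both steps to "lantern": "tern", then "kvie".

kvie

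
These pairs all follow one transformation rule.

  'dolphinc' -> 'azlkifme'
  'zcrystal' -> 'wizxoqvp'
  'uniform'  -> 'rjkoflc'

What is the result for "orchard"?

laoozxe

What's happening: shift every letter 3 places backward in the alphabet (wrapping around), then take characters alternately from the front and the back (1st, last, 2nd, 2nd-last, ...).
Applying that to "orchard" gives "laoozxe".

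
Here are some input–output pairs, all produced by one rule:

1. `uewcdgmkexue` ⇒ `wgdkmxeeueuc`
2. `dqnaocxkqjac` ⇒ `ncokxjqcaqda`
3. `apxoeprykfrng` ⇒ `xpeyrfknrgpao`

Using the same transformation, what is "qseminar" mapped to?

enirasqm

The pattern: swap each adjacent pair of characters (1↔2, 3↔4, ...), then move the first 3 characters to the end (rotate left by 3).
Applying both steps to "qseminar": "sqmenira", then "enirasqm".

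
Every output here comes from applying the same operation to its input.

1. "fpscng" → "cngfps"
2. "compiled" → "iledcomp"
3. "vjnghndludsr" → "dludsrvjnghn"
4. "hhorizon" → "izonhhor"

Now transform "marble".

blemar

Looking at the pairs, the operation is to swap the front and back halves of the string.
For "marble" the result is "blemar".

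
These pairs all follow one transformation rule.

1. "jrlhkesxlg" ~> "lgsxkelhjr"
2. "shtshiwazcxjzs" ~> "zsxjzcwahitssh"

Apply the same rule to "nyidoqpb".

pboqidny

Looking at the pairs, the operation is to swap each adjacent pair of characters (1↔2, 3↔4, ...), then reverse the string.
Applying both steps to "nyidoqpb": "yndiqobp", then "pboqidny".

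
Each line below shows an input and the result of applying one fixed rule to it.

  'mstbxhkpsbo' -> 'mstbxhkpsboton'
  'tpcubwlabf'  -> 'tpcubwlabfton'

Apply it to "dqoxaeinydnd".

Each output is the input with this applied: append "ton".
So "dqoxaeinydnd" becomes "dqoxaeinydndton".

dqoxaeinydndton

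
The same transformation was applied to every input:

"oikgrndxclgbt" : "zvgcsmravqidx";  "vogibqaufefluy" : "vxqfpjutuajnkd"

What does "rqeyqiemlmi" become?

In each case the input is transformed by: shift every letter 11 places backward in the alphabet (wrapping around), then move the first 2 characters to the end (rotate left by 2).
For "rqeyqiemlmi", step one produces "gftnfxtbabx"; step two turns that into "tnfxtbabxgf".

tnfxtbabxgf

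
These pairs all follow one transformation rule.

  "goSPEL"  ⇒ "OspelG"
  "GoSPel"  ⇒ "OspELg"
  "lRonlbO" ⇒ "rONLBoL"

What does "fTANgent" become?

The pattern: move the first character to the end, then flip the case of every letter.
On "fTANgent": the first step gives "TANgentf", and the second then gives "tanGENTF".

tanGENTF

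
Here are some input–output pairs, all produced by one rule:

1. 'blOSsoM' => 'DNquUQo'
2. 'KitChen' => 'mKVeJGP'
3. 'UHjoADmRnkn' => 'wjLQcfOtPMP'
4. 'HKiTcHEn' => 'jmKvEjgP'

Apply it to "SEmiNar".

ugOKpCT

The pattern: flip the case of every letter, then shift every letter 2 places forward in the alphabet (wrapping around).
On "SEmiNar": the first step gives "seMInAR", and the second then gives "ugOKpCT".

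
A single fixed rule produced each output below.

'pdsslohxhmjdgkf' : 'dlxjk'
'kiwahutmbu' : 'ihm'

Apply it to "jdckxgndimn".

dxdn

What's happening: keep one character in every 3, starting at position 2 (positions 2nd, 5th, 8th, ...).
For "jdckxgndimn" the result is "dxdn".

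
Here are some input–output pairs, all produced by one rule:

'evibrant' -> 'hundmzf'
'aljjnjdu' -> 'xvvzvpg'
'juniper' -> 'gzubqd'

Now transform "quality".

The rule is to delete the first character, then shift every letter 12 places forward in the alphabet (wrapping around).
Working it through for "quality": intermediate "uality", final "gmxufk".

gmxufk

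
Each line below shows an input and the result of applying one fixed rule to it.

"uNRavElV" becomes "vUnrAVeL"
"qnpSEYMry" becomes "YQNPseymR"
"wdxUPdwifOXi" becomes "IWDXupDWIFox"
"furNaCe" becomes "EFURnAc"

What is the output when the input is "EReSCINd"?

DerEscin

In each case the input is transformed by: move the last character to the front, then flip the case of every letter.
Applying both steps to "EReSCINd": "dEReSCIN", then "DerEscin".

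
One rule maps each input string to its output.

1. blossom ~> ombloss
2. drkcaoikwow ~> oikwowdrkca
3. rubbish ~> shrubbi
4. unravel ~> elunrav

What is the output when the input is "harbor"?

rharbo

What's happening: move the first 2 characters to the end (rotate left by 2), then move the first 3 characters to the end (rotate left by 3).
On "harbor": the first step gives "rborha", and the second then gives "rharbo".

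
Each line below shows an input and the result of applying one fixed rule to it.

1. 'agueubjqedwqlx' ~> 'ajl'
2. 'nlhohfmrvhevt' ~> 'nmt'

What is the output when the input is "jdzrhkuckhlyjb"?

The transformation: keep one character in every 3, starting at position 1 (positions 1st, 4th, 7th, ...), then keep every other character starting from the first (positions 1st, 3rd, 5th, ...).
Starting from "jdzrhkuckhlyjb": after the first operation, "jruhj"; after the second, "juj".

juj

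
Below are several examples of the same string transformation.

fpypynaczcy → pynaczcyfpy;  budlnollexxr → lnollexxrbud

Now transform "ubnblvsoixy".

blvsoixyubn

In each case the input is transformed by: move the first 3 characters to the end (rotate left by 3).
For "ubnblvsoixy" the result is "blvsoixyubn".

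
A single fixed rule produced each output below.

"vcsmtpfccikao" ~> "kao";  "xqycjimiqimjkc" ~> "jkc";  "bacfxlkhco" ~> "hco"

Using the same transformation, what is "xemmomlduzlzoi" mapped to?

zoi

Looking at the pairs, the operation is to keep only the last 3 characters.
So "xemmomlduzlzoi" becomes "zoi".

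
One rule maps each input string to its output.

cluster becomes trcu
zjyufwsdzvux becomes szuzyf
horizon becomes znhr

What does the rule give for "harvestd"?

The rule is to keep every other character starting from the first (positions 1st, 3rd, 5th, ...), then swap the front and back halves of the string.
For "harvestd" the result is "ethr".
(Check on "horizon": → "hrzn" → "znhr" ✓)

ethr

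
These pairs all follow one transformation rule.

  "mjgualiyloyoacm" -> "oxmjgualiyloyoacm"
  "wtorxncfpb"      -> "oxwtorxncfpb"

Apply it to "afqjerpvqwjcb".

oxafqjerpvqwjcb

The pattern: prepend "ox".
For "afqjerpvqwjcb" the result is "oxafqjerpvqwjcb".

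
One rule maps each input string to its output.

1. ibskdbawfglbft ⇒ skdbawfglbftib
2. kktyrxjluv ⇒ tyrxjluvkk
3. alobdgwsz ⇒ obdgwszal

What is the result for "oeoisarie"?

The rule is to move the first 2 characters to the end (rotate left by 2).
So "oeoisarie" becomes "oisarieoe".

oisarieoe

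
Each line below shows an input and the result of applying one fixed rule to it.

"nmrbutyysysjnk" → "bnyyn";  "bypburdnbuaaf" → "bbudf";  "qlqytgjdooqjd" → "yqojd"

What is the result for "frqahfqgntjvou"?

aftqo

The rule is to keep one character in every 3, starting at position 1 (positions 1st, 4th, 7th, ...), then swap each adjacent pair of characters (1↔2, 3↔4, ...).
On "frqahfqgntjvou" that produces "aftqo".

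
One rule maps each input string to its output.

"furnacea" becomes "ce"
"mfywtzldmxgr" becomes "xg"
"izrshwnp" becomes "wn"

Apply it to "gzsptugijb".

The rule is to move the last 3 characters to the front (rotate right by 3), then keep only the first 2 characters.
For "gzsptugijb" the result is "ij".

ij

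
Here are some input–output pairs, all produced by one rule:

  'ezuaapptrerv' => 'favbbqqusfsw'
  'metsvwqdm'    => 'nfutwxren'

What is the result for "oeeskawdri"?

Each output is the input with this applied: shift every letter 1 place forward in the alphabet (wrapping around).
So "oeeskawdri" becomes "pfftlbxesj".

pfftlbxesj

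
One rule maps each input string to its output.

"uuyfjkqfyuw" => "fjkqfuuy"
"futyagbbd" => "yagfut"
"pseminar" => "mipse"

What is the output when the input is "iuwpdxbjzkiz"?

The transformation: delete the last 3 characters, then move the first 3 characters to the end (rotate left by 3).
"iuwpdxbjzkiz" → "iuwpdxbjz" → "pdxbjziuw".

pdxbjziuw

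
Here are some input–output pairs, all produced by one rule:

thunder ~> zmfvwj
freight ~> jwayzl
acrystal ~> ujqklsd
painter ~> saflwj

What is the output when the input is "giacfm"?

asuxe

Rule — shift every letter 8 places backward in the alphabet (wrapping around), then delete the first character.
Working it through for "giacfm": intermediate "yasuxe", final "asuxe".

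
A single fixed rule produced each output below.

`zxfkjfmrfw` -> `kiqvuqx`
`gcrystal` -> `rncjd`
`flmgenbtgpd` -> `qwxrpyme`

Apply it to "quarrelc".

Rule — shift every letter 11 places forward in the alphabet (wrapping around), then delete the last 3 characters.
Applying that to "quarrelc" gives "bflcc".
(Check on "flmgenbtgpd": → "qwxrpymerao" → "qwxrpyme" ✓)

bflcc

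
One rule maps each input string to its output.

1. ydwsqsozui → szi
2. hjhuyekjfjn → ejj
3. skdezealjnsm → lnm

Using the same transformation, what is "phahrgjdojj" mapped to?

gdj

In each case the input is transformed by: keep every other character starting from the second (positions 2nd, 4th, 6th, ...), then keep only the last 3 characters.
Applying both steps to "phahrgjdojj": "hhgdj", then "gdj".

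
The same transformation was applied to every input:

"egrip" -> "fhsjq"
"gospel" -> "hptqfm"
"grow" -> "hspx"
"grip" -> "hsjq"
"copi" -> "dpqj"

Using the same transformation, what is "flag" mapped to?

gmbh

What's happening: shift every letter 1 place forward in the alphabet (wrapping around).
So "flag" becomes "gmbh".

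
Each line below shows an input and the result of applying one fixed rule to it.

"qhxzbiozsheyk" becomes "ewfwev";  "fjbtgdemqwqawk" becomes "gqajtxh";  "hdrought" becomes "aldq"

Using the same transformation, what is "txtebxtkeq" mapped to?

ubuhn

The pattern: keep every other character starting from the second (positions 2nd, 4th, 6th, ...), then shift every letter 3 places backward in the alphabet (wrapping around).
"txtebxtkeq" → "xexkq" → "ubuhn".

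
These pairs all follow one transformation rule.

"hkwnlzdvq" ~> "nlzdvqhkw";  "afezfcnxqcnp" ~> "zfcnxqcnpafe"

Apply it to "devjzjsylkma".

jzjsylkmadev

The pattern: move the first 3 characters to the end (rotate left by 3).
For "devjzjsylkma" the result is "jzjsylkmadev".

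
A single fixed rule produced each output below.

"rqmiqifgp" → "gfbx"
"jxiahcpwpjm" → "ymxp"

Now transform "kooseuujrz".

zddh

In each case the input is transformed by: shift every letter 11 places backward in the alphabet (wrapping around), then keep only the first 4 characters.
So "kooseuujrz" becomes "zddh".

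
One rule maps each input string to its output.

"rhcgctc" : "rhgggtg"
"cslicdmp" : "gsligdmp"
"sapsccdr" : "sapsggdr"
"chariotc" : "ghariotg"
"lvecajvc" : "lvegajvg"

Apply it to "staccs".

The pattern: replace every "c" with "g".
On "staccs" that produces "staggs".

staggs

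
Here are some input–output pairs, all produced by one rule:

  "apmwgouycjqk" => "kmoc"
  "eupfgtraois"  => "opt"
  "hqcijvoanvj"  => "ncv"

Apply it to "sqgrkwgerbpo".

ogwr

Rule — keep one character in every 3, starting at position 3 (positions 3rd, 6th, 9th, ...), then move the last character to the front.
Starting from "sqgrkwgerbpo": after the first operation, "gwro"; after the second, "ogwr".
(Check on "eupfgtraois": → "pto" → "opt" ✓)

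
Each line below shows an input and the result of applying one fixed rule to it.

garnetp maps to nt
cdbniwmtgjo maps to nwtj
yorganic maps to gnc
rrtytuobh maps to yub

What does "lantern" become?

tr

The pattern: delete the first 2 characters, then keep every other character starting from the second (positions 2nd, 4th, 6th, ...).
On "lantern": the first step gives "ntern", and the second then gives "tr".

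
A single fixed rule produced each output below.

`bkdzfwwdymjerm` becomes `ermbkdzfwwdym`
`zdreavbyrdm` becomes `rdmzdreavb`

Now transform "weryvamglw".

glwweryva

The rule is to move the last 3 characters to the front (rotate right by 3), then delete the last character.
Applying both steps to "weryvamglw": "glwweryvam", then "glwweryva".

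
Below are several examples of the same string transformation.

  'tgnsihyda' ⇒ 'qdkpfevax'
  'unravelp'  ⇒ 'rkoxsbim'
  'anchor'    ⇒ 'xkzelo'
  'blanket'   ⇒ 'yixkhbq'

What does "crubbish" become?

The rule is to shift every letter 3 places backward in the alphabet (wrapping around).
So "crubbish" becomes "zoryyfpe".

zoryyfpe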